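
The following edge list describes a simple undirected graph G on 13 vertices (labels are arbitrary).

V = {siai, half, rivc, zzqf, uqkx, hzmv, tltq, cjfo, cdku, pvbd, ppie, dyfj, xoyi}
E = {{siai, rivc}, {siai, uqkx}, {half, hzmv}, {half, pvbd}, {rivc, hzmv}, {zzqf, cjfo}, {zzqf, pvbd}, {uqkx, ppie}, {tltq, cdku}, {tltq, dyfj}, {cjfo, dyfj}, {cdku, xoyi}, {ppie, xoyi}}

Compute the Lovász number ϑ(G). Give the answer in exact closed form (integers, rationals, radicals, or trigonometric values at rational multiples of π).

13*cos(pi/13)/(cos(pi/13) + 1)

deg(uqkx) = 2; N(uqkx) = {siai, ppie}.
Vertex pvbd has 2 neighbors: half, zzqf.
N(tltq) = {cdku, dyfj}, |N(tltq)| = 2.
Vertex zzqf has 2 neighbors: cjfo, pvbd.
2-regular, N=13; the odd cycle C_{13}.
A has 7 distinct eigenvalues ≈ [2.0, 1.770912, 1.136129, 0.241073, -0.70921, -1.497021, -1.941884].
−13·(-2*cos(pi/13)) / ((2)−(-2*cos(pi/13))) = 13*cos(pi/13)/(cos(pi/13) + 1) = ϑ(G).
= 6.4041686… (decimal).
Lovász sandwich 6 ≤ 13*cos(pi/13)/(cos(pi/13) + 1) ≤ 7: both strict.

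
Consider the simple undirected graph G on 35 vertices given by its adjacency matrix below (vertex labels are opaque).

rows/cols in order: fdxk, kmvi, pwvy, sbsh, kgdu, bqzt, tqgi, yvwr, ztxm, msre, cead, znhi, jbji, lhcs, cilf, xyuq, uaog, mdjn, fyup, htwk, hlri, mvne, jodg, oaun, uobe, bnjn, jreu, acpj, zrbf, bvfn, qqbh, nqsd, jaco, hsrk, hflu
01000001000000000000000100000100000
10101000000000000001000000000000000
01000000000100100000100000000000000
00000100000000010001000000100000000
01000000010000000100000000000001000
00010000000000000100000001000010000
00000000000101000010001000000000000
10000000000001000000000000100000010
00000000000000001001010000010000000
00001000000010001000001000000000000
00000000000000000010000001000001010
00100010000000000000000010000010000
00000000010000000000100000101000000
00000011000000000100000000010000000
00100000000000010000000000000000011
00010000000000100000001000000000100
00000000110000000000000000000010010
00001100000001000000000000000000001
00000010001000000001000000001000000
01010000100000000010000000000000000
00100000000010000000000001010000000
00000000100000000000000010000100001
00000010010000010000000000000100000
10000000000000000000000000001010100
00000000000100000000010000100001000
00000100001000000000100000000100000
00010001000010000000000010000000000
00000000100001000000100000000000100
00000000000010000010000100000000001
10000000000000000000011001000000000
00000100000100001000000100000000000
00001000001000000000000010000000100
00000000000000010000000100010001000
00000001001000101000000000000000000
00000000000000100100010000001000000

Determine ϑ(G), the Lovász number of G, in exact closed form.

N(mvne) = {ztxm, uobe, bvfn, hflu}, |N(mvne)| = 4.
N(jaco) = {xyuq, oaun, acpj, nqsd}, |N(jaco)| = 4.
Vertex msre has 4 neighbors: kgdu, jbji, uaog, jodg.
deg(bvfn) = 4; N(bvfn) = {fdxk, mvne, jodg, bnjn}.
deg(v) = 4 for all v (|V|=35); Kneser K(7,3) on C(7,3)=35 vertices.
spec(A) ≈ [4.0, 2.0, -1.0, -3.0] (distinct, 5 d.p.).
λ_max=4, λ_min=-3; ϑ = −35·λ_min/(λ_max−λ_min) = 15.
ϑ(G) ≈ 15.00000000.

15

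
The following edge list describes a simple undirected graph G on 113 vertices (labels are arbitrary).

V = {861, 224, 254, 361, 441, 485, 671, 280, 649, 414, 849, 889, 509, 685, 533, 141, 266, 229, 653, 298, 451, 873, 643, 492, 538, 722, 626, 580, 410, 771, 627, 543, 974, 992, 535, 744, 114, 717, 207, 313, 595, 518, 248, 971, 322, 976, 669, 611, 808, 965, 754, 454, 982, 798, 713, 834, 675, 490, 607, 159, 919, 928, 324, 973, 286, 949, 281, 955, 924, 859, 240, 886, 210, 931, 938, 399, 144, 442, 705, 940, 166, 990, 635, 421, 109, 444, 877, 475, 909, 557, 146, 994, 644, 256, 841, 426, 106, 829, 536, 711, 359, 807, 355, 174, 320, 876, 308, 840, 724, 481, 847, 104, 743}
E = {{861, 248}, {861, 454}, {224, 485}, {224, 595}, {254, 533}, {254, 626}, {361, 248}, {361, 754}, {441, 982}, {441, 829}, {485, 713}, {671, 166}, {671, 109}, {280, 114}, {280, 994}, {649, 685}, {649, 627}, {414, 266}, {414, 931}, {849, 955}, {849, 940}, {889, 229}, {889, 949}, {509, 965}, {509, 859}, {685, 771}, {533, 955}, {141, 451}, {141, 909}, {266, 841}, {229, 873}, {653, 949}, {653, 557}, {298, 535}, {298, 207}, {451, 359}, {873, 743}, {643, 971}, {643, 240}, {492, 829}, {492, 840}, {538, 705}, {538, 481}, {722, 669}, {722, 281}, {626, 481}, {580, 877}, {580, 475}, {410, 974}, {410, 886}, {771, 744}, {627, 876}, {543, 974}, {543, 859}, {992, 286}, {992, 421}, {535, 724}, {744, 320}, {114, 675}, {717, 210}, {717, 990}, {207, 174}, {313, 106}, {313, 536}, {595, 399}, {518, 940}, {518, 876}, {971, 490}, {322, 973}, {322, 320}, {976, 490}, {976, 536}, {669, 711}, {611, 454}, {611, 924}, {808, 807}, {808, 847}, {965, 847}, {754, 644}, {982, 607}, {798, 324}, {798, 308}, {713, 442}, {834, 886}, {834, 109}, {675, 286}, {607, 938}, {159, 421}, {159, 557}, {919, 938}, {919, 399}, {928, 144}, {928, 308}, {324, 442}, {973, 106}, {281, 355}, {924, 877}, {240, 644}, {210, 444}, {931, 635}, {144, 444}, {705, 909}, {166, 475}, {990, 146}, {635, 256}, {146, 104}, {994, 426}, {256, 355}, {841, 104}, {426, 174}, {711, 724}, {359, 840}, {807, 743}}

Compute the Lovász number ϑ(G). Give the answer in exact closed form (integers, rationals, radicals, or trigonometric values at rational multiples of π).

deg(705) = 2; N(705) = {538, 909}.
Vertex 207 has 2 neighbors: 298, 174.
deg(976) = 2; N(976) = {490, 536}.
deg(421) = 2; N(421) = {992, 159}.
Regular of degree 2 on 113 vertices: this is C_{113}, the 113-cycle.
spec(A) ≈ [2.0, 1.99691, 1.98765, 1.97224, 1.95074, 1.9232, 1.88973, 1.85041, 1.80537, 1.75475, 1.69871, 1.63742, 1.57106, 1.49985, 1.42401, 1.34376, 1.25936, 1.17107, 1.07915, 0.98391, 0.88562, 0.78459, 0.68114, 0.57558, 0.46824, 0.35946, 0.24956, 0.1389, 0.0278, -0.08338, -0.1943, -0.30463, -0.41401, -0.52211, -0.6286, -0.73315, -0.83543, -0.93512, -1.03193, -1.12555, -1.21568, -1.30206, -1.38442, -1.4625, -1.53605, -1.60486, -1.66871, -1.7274, -1.78075, -1.8286, -1.87079, -1.9072, -1.93772, -1.96225, -1.98071, -1.99305, -1.99923] (distinct, 5 d.p.).
λ_max=2, λ_min=-2*cos(pi/113); ϑ = −113·λ_min/(λ_max−λ_min) = 113*cos(pi/113)/(cos(pi/113) + 1).
= 56.4890809… (decimal).
α=56, χ(Ḡ)=57; ϑ=113*cos(pi/113)/(cos(pi/113) + 1) lies between (both strict).

113*cos(pi/113)/(cos(pi/113) + 1)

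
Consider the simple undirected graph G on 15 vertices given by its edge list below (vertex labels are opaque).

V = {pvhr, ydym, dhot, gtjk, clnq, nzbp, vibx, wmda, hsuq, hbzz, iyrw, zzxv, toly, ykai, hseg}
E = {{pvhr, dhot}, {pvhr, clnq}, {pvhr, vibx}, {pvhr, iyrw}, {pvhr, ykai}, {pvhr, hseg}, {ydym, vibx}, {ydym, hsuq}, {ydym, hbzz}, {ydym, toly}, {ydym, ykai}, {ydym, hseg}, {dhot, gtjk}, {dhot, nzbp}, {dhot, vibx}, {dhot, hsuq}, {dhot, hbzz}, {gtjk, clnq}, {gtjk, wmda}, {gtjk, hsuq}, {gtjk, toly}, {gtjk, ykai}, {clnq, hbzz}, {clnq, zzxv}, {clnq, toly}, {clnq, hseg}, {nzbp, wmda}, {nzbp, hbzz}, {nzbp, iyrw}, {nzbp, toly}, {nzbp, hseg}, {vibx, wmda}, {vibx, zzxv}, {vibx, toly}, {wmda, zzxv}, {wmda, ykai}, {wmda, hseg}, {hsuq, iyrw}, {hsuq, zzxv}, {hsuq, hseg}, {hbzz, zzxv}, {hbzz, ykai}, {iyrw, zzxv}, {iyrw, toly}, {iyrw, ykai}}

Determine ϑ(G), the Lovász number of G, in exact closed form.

5

Vertex clnq has 6 neighbors: pvhr, gtjk, hbzz, zzxv, toly, hseg.
deg(vibx) = 6; N(vibx) = {pvhr, ydym, dhot, wmda, zzxv, toly}.
Vertex hseg has 6 neighbors: pvhr, ydym, clnq, nzbp, wmda, hsuq.
deg(ydym) = 6; N(ydym) = {vibx, hsuq, hbzz, toly, ykai, hseg}.
Regular of degree 6 on 15 vertices: Kneser K(6,2) on C(6,2)=15 vertices.
The 3 distinct eigenvalues: [6.0, 1.0, -3.0].
ϑ = −N·λ_min/(λ_max−λ_min) = −15·(-3)/(6−(-3)) = 5.
ϑ(G) ≈ 5.00000.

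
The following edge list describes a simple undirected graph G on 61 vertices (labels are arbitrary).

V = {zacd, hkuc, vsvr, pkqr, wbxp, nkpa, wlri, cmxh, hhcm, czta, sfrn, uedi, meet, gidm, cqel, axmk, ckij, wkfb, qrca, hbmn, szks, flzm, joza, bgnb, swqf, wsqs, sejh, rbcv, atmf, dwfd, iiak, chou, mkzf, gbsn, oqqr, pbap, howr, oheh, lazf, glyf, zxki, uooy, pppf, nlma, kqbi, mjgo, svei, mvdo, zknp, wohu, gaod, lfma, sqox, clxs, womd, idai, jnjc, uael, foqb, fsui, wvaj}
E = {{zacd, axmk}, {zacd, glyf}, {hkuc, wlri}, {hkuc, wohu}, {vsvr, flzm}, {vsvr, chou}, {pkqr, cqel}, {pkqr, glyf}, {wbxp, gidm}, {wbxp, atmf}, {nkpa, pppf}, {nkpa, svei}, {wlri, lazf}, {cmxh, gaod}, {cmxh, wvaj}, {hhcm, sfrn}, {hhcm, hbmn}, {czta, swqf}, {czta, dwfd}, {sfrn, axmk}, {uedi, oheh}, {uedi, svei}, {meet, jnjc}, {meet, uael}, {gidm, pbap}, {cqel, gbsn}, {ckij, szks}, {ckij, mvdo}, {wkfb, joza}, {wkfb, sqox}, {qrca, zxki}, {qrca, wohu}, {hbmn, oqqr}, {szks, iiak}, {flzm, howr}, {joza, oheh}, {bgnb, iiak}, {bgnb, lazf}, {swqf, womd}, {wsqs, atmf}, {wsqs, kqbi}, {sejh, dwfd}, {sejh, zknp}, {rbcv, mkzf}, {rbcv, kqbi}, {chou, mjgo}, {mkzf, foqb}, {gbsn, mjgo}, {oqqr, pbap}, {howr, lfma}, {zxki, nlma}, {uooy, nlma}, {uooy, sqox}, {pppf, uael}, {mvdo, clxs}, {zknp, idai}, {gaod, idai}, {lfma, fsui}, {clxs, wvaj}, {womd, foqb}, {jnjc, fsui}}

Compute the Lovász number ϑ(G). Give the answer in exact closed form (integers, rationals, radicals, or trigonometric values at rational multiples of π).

N(wlri) = {hkuc, lazf}, |N(wlri)| = 2.
Vertex mvdo has 2 neighbors: ckij, clxs.
N(hkuc) = {wlri, wohu}, |N(hkuc)| = 2.
deg(hbmn) = 2; N(hbmn) = {hhcm, oqqr}.
deg(v) = 2 for all v (|V|=61); the odd cycle C_{61}.
The 31 distinct eigenvalues: [2.0, 1.9894, 1.9577, 1.9053, 1.8326, 1.7406, 1.6301, 1.5023, 1.3585, 1.2004, 1.0296, 0.8478, 0.6571, 0.4594, 0.2568, 0.0515, -0.1544, -0.3586, -0.559, -0.7535, -0.94, -1.1165, -1.2812, -1.4323, -1.5682, -1.6876, -1.789, -1.8714, -1.9341, -1.9762, -1.9973].
λ_max=2, λ_min=-2*cos(pi/61); ϑ = −61·λ_min/(λ_max−λ_min) = 61*cos(pi/61)/(cos(pi/61) + 1).
= 30.4797665… (decimal).
α=30, χ(Ḡ)=31; ϑ=61*cos(pi/61)/(cos(pi/61) + 1) lies between (both strict).

61*cos(pi/61)/(cos(pi/61) + 1)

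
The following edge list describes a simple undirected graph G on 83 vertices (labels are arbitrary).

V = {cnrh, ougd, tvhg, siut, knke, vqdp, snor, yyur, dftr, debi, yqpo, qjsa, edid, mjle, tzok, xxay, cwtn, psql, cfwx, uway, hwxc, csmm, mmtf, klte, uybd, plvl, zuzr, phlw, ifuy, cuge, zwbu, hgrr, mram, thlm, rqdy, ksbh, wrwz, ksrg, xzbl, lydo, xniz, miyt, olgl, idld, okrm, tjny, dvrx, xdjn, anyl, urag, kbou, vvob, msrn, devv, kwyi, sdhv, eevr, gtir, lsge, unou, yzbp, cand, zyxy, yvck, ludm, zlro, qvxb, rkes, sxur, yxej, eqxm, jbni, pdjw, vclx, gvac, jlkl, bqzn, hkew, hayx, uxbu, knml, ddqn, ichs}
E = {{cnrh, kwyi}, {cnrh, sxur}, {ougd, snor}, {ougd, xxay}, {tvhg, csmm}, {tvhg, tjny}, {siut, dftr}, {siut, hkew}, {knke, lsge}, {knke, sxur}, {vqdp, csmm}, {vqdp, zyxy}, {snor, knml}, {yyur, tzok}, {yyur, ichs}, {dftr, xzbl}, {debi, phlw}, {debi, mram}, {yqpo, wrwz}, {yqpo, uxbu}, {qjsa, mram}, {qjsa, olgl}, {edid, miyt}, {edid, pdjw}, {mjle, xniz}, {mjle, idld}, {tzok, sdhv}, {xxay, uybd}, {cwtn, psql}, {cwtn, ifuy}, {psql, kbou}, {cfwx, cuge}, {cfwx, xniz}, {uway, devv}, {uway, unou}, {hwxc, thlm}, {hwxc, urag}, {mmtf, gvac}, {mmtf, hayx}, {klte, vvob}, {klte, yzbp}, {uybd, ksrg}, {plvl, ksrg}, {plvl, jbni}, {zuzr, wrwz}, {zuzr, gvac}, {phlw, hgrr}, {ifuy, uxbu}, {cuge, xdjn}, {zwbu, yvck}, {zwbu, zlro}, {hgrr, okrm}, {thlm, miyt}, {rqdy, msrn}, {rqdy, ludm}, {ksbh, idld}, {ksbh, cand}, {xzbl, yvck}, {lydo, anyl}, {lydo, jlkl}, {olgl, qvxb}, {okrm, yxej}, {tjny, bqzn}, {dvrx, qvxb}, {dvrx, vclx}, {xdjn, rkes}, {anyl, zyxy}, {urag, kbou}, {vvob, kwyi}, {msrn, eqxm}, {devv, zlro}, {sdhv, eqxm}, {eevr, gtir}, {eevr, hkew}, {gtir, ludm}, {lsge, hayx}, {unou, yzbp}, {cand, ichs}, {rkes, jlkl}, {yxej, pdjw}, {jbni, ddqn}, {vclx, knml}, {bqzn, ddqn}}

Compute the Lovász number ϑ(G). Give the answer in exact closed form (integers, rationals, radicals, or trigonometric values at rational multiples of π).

deg(tvhg) = 2; N(tvhg) = {csmm, tjny}.
N(dvrx) = {qvxb, vclx}, |N(dvrx)| = 2.
deg(rqdy) = 2; N(rqdy) = {msrn, ludm}.
Vertex knml has 2 neighbors: snor, vclx.
Regular of degree 2 on 83 vertices: this is C_{83}, the 83-cycle.
Distinct eigenvalues (to 3 d.p.): [2.0, 1.994, 1.977, 1.949, 1.909, 1.858, 1.797, 1.726, 1.644, 1.553, 1.454, 1.346, 1.23, 1.107, 0.978, 0.843, 0.704, 0.56, 0.413, 0.264, 0.113, -0.038, -0.189, -0.339, -0.487, -0.632, -0.774, -0.911, -1.043, -1.169, -1.289, -1.401, -1.505, -1.6, -1.686, -1.763, -1.829, -1.885, -1.93, -1.964, -1.987, -1.999].
Lovász (edge-transitive): ϑ = −83·(-2*cos(pi/83))/((2)−(-2*cos(pi/83))) = 83*cos(pi/83)/(cos(pi/83) + 1).
ϑ(G) ≈ 41.485132588.
Sandwich: α(G)=41 ≤ ϑ(G)=83*cos(pi/83)/(cos(pi/83) + 1) ≤ χ(Ḡ)=42 (both strict).

83*cos(pi/83)/(cos(pi/83) + 1)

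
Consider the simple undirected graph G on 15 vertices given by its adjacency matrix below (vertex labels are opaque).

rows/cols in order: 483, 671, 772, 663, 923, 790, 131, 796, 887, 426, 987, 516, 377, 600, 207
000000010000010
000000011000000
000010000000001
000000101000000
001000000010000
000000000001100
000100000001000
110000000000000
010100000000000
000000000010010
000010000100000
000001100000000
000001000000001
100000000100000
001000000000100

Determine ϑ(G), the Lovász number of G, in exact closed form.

deg(796) = 2; N(796) = {483, 671}.
N(887) = {671, 663}, |N(887)| = 2.
deg(663) = 2; N(663) = {131, 887}.
deg(207) = 2; N(207) = {772, 377}.
G on 15 vertices is 2-regular; this is C_{15}, the 15-cycle.
A has 8 distinct eigenvalues ≈ [2.0, 1.82709, 1.33826, 0.61803, -0.20906, -1.0, -1.61803, -1.9563].
−15·(-2*cos(pi/15)) / ((2)−(-2*cos(pi/15))) = 15*cos(pi/15)/(cos(pi/15) + 1) = ϑ(G).
≈ 7.4171 (to 4 d.p.).
Check 7 ≤ 15*cos(pi/15)/(cos(pi/15) + 1) ≤ 8: both strict.

15*cos(pi/15)/(cos(pi/15) + 1)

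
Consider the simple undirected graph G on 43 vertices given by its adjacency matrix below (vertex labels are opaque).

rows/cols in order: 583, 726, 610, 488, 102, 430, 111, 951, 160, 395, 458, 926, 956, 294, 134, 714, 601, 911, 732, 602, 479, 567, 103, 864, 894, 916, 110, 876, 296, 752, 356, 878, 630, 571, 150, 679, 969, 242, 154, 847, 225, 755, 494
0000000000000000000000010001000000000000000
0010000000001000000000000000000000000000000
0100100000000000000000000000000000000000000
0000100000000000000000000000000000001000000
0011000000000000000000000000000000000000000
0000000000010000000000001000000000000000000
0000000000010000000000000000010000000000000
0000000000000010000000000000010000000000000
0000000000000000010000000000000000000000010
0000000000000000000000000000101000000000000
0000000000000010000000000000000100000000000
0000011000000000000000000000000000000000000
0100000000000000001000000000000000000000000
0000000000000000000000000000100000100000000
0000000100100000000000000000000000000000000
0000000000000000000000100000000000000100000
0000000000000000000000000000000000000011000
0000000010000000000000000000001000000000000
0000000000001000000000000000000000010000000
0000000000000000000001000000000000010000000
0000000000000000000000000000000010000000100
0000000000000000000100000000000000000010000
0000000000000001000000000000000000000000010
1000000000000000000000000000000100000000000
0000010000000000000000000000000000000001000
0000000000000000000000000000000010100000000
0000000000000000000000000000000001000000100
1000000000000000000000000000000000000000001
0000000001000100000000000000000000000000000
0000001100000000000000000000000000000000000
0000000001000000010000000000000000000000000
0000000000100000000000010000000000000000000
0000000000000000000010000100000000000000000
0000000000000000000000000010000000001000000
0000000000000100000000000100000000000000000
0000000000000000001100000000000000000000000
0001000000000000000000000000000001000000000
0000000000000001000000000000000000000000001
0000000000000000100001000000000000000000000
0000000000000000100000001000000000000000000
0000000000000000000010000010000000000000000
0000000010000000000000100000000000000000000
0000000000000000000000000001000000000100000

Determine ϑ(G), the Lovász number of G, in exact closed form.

N(150) = {294, 916}, |N(150)| = 2.
deg(479) = 2; N(479) = {630, 225}.
deg(395) = 2; N(395) = {296, 356}.
deg(714) = 2; N(714) = {103, 242}.
Every vertex has degree 2 (N=43); connected 2-regular on 43 ⇒ C_{43}.
spec(A) ≈ [2.0, 1.9787, 1.9152, 1.8109, 1.668, 1.4895, 1.2793, 1.0419, 0.7822, 0.5059, 0.2187, -0.073, -0.3633, -0.6458, -0.9145, -1.1637, -1.3881, -1.583, -1.7441, -1.868, -1.9522, -1.9947] (distinct, 4 d.p.).
Lovász (edge-transitive): ϑ = −43·(-2*cos(pi/43))/((2)−(-2*cos(pi/43))) = 43*cos(pi/43)/(cos(pi/43) + 1).
= 21.47128… (decimal).
Lovász sandwich 21 ≤ 43*cos(pi/43)/(cos(pi/43) + 1) ≤ 22: both strict.

43*cos(pi/43)/(cos(pi/43) + 1)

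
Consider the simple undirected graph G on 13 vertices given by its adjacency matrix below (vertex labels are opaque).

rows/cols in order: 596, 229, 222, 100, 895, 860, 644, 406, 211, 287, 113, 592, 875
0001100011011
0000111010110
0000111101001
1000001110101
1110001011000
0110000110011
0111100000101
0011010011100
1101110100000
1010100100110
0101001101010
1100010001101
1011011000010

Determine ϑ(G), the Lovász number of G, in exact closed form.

N(875) = {596, 222, 100, 860, 644, 592}, |N(875)| = 6.
Vertex 211 has 6 neighbors: 596, 229, 100, 895, 860, 406.
N(287) = {596, 222, 895, 406, 113, 592}, |N(287)| = 6.
deg(592) = 6; N(592) = {596, 229, 860, 287, 113, 875}.
Regular of degree 6 on 13 vertices: strongly regular (13,6,2,3).
spec(A) ≈ [6.0, 1.3028, -2.3028] (distinct, 4 d.p.).
Lovász (edge-transitive): ϑ = −13·(-sqrt(13)/2 - 1/2)/((6)−(-sqrt(13)/2 - 1/2)) = sqrt(13).
≈ 3.6056 (to 4 d.p.).

sqrt(13)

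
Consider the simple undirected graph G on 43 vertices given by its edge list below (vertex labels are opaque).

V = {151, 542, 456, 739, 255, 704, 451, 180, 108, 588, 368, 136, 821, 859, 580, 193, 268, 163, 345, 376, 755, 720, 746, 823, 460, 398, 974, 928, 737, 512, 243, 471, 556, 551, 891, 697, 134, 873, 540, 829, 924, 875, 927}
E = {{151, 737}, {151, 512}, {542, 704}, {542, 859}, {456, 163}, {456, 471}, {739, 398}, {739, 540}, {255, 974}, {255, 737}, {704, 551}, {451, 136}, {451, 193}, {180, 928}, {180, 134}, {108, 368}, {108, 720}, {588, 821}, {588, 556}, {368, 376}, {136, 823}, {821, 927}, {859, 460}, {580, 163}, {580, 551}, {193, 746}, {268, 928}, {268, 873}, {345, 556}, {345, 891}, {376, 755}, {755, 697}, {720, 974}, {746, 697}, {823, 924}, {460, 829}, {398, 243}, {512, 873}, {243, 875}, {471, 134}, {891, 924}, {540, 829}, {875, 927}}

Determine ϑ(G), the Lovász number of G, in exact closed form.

deg(580) = 2; N(580) = {163, 551}.
Vertex 398 has 2 neighbors: 739, 243.
Vertex 704 has 2 neighbors: 542, 551.
N(974) = {255, 720}, |N(974)| = 2.
Every vertex has degree 2 (N=43); a single 43-cycle (edge-transitive).
spec(A) ≈ [2.0, 1.978687, 1.915201, 1.810896, 1.667996, 1.489544, 1.279346, 1.041881, 0.782209, 0.505867, 0.218742, -0.073044, -0.363274, -0.645761, -0.914485, -1.163718, -1.388148, -1.582993, -1.744099, -1.868032, -1.952152, -1.994665] (distinct, 6 d.p.).
Lovász: ϑ = −43(-2*cos(pi/43))/(2+-(-1)*2*cos(pi/43)) = 43*cos(pi/43)/(cos(pi/43) + 1).
= 21.47128375… (decimal).
Lovász sandwich 21 ≤ 43*cos(pi/43)/(cos(pi/43) + 1) ≤ 22: both strict.

43*cos(pi/43)/(cos(pi/43) + 1)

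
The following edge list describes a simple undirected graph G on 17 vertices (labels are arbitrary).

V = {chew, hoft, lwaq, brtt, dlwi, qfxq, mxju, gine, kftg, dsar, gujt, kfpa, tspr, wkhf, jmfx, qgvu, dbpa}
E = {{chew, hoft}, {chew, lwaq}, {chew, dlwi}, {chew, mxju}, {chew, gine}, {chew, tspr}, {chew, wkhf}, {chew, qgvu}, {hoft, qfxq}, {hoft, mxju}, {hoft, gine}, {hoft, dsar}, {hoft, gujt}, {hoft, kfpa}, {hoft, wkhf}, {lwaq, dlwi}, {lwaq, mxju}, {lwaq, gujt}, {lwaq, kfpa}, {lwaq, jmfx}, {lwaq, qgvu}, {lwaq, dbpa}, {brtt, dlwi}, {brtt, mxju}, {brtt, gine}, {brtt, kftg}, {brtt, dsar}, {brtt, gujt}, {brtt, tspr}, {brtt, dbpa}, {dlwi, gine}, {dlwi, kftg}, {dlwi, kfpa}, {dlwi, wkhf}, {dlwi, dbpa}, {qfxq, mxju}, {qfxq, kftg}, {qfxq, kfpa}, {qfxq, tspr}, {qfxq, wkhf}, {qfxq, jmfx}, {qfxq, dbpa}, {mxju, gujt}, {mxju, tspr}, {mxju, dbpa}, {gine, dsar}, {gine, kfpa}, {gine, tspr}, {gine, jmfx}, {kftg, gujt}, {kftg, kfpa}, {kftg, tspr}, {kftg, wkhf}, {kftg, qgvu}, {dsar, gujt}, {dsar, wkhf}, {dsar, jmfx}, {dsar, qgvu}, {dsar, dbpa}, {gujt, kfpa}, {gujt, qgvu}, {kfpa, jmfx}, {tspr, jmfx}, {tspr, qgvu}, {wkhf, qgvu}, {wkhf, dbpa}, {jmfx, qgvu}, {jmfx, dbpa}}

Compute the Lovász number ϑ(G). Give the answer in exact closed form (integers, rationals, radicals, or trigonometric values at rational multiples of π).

deg(wkhf) = 8; N(wkhf) = {chew, hoft, dlwi, qfxq, kftg, dsar, qgvu, dbpa}.
N(gujt) = {hoft, lwaq, brtt, mxju, kftg, dsar, kfpa, qgvu}, |N(gujt)| = 8.
Vertex chew has 8 neighbors: hoft, lwaq, dlwi, mxju, gine, tspr, wkhf, qgvu.
Vertex gine has 8 neighbors: chew, hoft, brtt, dlwi, dsar, kfpa, tspr, jmfx.
Regular of degree 8 on 17 vertices: Paley(17): SR with (k,λ,μ)=(8,3,4).
Distinct eigenvalues (to 4 d.p.): [8.0, 1.5616, -2.5616].
−17·(-sqrt(17)/2 - 1/2) / ((8)−(-sqrt(17)/2 - 1/2)) = sqrt(17) = ϑ(G).
≈ 4.12311 (to 5 d.p.).

sqrt(17)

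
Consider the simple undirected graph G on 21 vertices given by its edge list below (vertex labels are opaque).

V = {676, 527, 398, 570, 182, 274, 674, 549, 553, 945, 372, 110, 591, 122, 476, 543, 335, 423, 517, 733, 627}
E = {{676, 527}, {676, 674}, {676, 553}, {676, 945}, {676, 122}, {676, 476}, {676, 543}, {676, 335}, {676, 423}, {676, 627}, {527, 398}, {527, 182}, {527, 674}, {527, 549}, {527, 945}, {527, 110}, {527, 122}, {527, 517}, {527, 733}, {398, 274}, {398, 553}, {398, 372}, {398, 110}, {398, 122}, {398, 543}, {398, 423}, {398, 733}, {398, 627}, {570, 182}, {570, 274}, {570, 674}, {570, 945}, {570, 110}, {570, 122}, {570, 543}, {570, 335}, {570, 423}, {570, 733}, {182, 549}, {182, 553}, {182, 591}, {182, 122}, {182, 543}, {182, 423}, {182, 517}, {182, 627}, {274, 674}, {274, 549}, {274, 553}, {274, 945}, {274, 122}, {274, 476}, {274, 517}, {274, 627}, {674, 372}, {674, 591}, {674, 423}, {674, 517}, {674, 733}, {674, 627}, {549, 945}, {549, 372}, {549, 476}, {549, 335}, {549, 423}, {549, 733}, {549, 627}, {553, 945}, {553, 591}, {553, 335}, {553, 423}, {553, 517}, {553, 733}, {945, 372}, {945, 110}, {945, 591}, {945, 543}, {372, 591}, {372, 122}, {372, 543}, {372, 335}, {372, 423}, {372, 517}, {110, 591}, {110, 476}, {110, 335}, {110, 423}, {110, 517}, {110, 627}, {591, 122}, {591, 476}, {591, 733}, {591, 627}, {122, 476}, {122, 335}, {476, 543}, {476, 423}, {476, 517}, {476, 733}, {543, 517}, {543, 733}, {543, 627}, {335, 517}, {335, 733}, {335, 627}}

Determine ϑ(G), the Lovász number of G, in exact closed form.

Vertex 122 has 10 neighbors: 676, 527, 398, 570, 182, 274, 372, 591, 476, 335.
deg(110) = 10; N(110) = {527, 398, 570, 945, 591, 476, 335, 423, 517, 627}.
deg(476) = 10; N(476) = {676, 274, 549, 110, 591, 122, 543, 423, 517, 733}.
deg(549) = 10; N(549) = {527, 182, 274, 945, 372, 476, 335, 423, 733, 627}.
10-regular, N=21; Kneser-type, 2-subsets of [7].
A has 3 distinct eigenvalues ≈ [10.0, 1.0, -4.0].
λ_max=10, λ_min=-4; ϑ = −21·λ_min/(λ_max−λ_min) = 6.
≈ 6.0000000 (to 7 d.p.).

6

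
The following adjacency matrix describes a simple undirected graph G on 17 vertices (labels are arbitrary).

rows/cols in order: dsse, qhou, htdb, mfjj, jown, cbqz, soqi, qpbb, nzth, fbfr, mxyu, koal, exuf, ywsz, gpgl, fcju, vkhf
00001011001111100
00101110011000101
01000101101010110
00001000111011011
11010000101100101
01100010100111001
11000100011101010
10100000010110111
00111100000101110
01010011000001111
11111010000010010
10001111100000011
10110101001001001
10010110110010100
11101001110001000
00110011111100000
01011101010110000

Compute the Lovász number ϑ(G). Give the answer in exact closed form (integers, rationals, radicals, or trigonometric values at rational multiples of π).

sqrt(17)

deg(vkhf) = 8; N(vkhf) = {qhou, mfjj, jown, cbqz, qpbb, fbfr, koal, exuf}.
Vertex mfjj has 8 neighbors: jown, nzth, fbfr, mxyu, exuf, ywsz, fcju, vkhf.
deg(gpgl) = 8; N(gpgl) = {dsse, qhou, htdb, jown, qpbb, nzth, fbfr, ywsz}.
N(htdb) = {qhou, cbqz, qpbb, nzth, mxyu, exuf, gpgl, fcju}, |N(htdb)| = 8.
Regular of degree 8 on 17 vertices: Paley(17): SR with (k,λ,μ)=(8,3,4).
Distinct eigenvalues (to 3 d.p.): [8.0, 1.562, -2.562].
−17·(-sqrt(17)/2 - 1/2) / ((8)−(-sqrt(17)/2 - 1/2)) = sqrt(17) = ϑ(G).
ϑ(G) ≈ 4.1231056.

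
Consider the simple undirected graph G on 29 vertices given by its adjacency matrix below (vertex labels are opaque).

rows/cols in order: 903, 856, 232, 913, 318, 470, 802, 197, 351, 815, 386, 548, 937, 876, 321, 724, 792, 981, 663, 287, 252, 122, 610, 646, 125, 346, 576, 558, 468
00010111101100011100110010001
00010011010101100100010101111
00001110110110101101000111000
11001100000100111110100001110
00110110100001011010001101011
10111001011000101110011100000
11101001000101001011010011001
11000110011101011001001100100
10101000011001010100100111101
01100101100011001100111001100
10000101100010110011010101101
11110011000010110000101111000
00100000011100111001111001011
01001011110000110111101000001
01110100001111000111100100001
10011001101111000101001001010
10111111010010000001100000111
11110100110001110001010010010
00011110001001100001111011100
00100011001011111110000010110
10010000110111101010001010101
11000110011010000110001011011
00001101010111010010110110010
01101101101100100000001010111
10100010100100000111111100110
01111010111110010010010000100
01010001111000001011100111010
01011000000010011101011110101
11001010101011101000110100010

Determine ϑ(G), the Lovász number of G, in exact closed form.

sqrt(29)

N(663) = {913, 318, 470, 802, 386, 876, 321, 287, 252, 122, 610, 125, 346, 576}, |N(663)| = 14.
N(903) = {913, 470, 802, 197, 351, 386, 548, 724, 792, 981, 252, 122, 125, 468}, |N(903)| = 14.
deg(610) = 14; N(610) = {318, 470, 197, 815, 548, 937, 876, 724, 663, 252, 122, 646, 125, 558}.
N(937) = {232, 815, 386, 548, 321, 724, 792, 287, 252, 122, 610, 346, 558, 468}, |N(937)| = 14.
deg(v) = 14 for all v (|V|=29); Paley(29): SR with (k,λ,μ)=(14,6,7).
spec(A) ≈ [14.0, 2.1926, -3.1926] (distinct, 4 d.p.).
λ_max=14, λ_min=-sqrt(29)/2 - 1/2; ϑ = −29·λ_min/(λ_max−λ_min) = sqrt(29).
Numerically 5.385164807.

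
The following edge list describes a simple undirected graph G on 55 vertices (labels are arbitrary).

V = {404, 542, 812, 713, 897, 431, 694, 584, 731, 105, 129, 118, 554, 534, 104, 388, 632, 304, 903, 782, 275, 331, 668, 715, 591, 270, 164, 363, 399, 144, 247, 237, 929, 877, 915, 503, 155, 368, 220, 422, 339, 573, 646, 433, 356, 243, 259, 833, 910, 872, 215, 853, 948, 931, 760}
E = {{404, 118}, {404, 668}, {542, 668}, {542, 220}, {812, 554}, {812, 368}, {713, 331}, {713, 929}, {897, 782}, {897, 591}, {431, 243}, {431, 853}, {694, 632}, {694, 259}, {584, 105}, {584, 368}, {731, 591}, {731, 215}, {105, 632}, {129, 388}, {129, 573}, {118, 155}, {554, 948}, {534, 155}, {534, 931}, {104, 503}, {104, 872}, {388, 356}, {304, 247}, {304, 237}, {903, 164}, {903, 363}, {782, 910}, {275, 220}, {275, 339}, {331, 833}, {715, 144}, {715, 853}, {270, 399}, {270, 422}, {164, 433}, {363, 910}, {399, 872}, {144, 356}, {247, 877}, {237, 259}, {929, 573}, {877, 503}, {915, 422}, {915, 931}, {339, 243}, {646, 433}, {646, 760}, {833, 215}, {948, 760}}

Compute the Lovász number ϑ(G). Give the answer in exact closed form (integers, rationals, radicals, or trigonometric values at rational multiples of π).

Vertex 503 has 2 neighbors: 104, 877.
deg(853) = 2; N(853) = {431, 715}.
deg(422) = 2; N(422) = {270, 915}.
Vertex 433 has 2 neighbors: 164, 646.
Regular of degree 2 on 55 vertices: connected 2-regular on 55 ⇒ C_{55}.
Distinct eigenvalues (to 4 d.p.): [2.0, 1.987, 1.948, 1.8837, 1.7948, 1.6825, 1.5483, 1.3939, 1.2213, 1.0328, 0.8308, 0.618, 0.3972, 0.1712, -0.0571, -0.2846, -0.5084, -0.7256, -0.9333, -1.1289, -1.3097, -1.4735, -1.618, -1.7415, -1.8422, -1.919, -1.9707, -1.9967].
With N=55: ϑ(G) = 55·(-(-1)*2*cos(pi/55))/(2−(-2*cos(pi/55))) = 55*cos(pi/55)/(cos(pi/55) + 1).
Numerically 27.477556878.
α=27, χ(Ḡ)=28; ϑ=55*cos(pi/55)/(cos(pi/55) + 1) lies between (both strict).

55*cos(pi/55)/(cos(pi/55) + 1)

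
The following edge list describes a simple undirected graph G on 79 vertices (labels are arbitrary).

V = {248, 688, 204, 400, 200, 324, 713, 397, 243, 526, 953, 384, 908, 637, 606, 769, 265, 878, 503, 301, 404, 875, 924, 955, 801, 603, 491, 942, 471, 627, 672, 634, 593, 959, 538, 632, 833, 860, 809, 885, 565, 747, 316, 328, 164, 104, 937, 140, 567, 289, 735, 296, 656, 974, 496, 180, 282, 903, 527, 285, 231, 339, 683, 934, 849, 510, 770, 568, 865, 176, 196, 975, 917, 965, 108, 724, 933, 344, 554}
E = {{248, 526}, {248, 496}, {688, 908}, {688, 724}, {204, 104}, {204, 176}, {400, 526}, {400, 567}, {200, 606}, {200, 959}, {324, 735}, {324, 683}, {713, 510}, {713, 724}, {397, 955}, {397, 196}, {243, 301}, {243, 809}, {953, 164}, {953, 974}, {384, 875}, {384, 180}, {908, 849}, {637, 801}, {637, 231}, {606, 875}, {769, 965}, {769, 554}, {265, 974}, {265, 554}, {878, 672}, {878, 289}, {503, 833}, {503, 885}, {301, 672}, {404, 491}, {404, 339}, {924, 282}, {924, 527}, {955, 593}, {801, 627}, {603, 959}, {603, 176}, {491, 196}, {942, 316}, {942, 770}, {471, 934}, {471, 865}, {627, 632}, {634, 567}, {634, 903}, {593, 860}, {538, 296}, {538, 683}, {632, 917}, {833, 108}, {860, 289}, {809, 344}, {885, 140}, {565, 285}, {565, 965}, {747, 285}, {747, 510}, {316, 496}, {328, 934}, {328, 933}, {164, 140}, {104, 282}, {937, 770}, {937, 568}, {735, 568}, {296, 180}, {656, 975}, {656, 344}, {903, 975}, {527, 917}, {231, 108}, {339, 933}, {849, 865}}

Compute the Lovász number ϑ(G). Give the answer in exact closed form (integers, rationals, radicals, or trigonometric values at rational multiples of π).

deg(567) = 2; N(567) = {400, 634}.
Vertex 809 has 2 neighbors: 243, 344.
deg(344) = 2; N(344) = {809, 656}.
Vertex 503 has 2 neighbors: 833, 885.
79-vertex 2-regular graph: connected 2-regular on 79 ⇒ C_{79}.
A has 40 distinct eigenvalues ≈ [2.0, 1.994, 1.975, 1.943, 1.9, 1.844, 1.777, 1.698, 1.609, 1.509, 1.4, 1.282, 1.156, 1.023, 0.883, 0.738, 0.588, 0.434, 0.277, 0.119, -0.04, -0.199, -0.356, -0.511, -0.663, -0.811, -0.954, -1.09, -1.22, -1.342, -1.456, -1.56, -1.655, -1.739, -1.812, -1.873, -1.923, -1.961, -1.986, -1.998].
Lovász (edge-transitive): ϑ = −79·(-2*cos(pi/79))/((2)−(-2*cos(pi/79))) = 79*cos(pi/79)/(cos(pi/79) + 1).
Numerically 39.4844.
Check 39 ≤ 79*cos(pi/79)/(cos(pi/79) + 1) ≤ 40: both strict.

79*cos(pi/79)/(cos(pi/79) + 1)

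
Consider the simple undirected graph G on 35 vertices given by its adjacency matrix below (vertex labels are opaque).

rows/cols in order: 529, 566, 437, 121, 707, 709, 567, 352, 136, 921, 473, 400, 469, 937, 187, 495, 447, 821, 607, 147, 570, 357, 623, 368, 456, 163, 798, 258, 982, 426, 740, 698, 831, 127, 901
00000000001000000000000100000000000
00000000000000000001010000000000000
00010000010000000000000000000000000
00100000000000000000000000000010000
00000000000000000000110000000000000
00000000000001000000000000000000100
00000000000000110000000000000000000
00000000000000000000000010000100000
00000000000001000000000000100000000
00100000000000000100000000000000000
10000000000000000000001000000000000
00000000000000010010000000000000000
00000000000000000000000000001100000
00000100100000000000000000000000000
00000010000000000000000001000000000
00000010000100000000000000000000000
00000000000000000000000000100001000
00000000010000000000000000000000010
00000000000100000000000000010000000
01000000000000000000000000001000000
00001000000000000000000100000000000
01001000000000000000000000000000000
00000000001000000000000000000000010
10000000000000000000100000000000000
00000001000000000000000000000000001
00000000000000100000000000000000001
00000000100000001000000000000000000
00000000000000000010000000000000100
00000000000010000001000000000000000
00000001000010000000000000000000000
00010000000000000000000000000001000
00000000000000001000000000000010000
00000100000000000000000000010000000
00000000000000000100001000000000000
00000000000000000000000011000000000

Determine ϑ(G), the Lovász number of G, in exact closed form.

N(566) = {147, 357}, |N(566)| = 2.
deg(607) = 2; N(607) = {400, 258}.
deg(495) = 2; N(495) = {567, 400}.
Vertex 469 has 2 neighbors: 982, 426.
2-regular, N=35; the odd cycle C_{35}.
A has 18 distinct eigenvalues ≈ [2.0, 1.967859, 1.87247, 1.716898, 1.506143, 1.24698, 0.947737, 0.618034, 0.268467, -0.08973, -0.445042, -0.78605, -1.101794, -1.382125, -1.618034, -1.801938, -1.927926, -1.991949].
λ_max=2, λ_min=-2*cos(pi/35); ϑ = −35·λ_min/(λ_max−λ_min) = 35*cos(pi/35)/(cos(pi/35) + 1).
ϑ(G) ≈ 17.4647040.
α=17, χ(Ḡ)=18; ϑ=35*cos(pi/35)/(cos(pi/35) + 1) lies between (both strict).

35*cos(pi/35)/(cos(pi/35) + 1)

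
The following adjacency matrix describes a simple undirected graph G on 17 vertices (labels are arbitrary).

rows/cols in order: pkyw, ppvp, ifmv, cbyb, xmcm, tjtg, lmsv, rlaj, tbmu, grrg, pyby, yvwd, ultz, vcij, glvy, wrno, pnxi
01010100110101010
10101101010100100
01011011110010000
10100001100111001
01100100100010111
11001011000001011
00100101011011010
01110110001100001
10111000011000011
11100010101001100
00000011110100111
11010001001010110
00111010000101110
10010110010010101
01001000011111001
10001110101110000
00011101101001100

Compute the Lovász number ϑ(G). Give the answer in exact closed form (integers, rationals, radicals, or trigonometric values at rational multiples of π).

sqrt(17)

deg(xmcm) = 8; N(xmcm) = {ppvp, ifmv, tjtg, tbmu, ultz, glvy, wrno, pnxi}.
deg(ppvp) = 8; N(ppvp) = {pkyw, ifmv, xmcm, tjtg, rlaj, grrg, yvwd, glvy}.
deg(pkyw) = 8; N(pkyw) = {ppvp, cbyb, tjtg, tbmu, grrg, yvwd, vcij, wrno}.
deg(yvwd) = 8; N(yvwd) = {pkyw, ppvp, cbyb, rlaj, pyby, ultz, glvy, wrno}.
8-regular, N=17; strongly regular (17,8,3,4).
spec(A) ≈ [8.0, 1.5616, -2.5616] (distinct, 4 d.p.).
−17·(-sqrt(17)/2 - 1/2) / ((8)−(-sqrt(17)/2 - 1/2)) = sqrt(17) = ϑ(G).
Numerically 4.12311.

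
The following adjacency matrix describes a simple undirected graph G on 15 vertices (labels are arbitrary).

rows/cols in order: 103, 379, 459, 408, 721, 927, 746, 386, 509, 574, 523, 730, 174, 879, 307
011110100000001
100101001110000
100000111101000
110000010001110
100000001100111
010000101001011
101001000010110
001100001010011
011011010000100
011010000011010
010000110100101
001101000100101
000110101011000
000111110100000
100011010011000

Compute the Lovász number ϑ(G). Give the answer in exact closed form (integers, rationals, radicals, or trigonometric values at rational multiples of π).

Vertex 746 has 6 neighbors: 103, 459, 927, 523, 174, 879.
N(459) = {103, 746, 386, 509, 574, 730}, |N(459)| = 6.
deg(730) = 6; N(730) = {459, 408, 927, 574, 174, 307}.
deg(523) = 6; N(523) = {379, 746, 386, 574, 174, 307}.
6-regular, N=15; this is K(6,2), the Kneser graph.
spec(A) ≈ [6.0, 1.0, -3.0] (distinct, 5 d.p.).
With N=15: ϑ(G) = 15·(-1*(-3))/(6−(-3)) = 5.
≈ 5.00000 (to 5 d.p.).

5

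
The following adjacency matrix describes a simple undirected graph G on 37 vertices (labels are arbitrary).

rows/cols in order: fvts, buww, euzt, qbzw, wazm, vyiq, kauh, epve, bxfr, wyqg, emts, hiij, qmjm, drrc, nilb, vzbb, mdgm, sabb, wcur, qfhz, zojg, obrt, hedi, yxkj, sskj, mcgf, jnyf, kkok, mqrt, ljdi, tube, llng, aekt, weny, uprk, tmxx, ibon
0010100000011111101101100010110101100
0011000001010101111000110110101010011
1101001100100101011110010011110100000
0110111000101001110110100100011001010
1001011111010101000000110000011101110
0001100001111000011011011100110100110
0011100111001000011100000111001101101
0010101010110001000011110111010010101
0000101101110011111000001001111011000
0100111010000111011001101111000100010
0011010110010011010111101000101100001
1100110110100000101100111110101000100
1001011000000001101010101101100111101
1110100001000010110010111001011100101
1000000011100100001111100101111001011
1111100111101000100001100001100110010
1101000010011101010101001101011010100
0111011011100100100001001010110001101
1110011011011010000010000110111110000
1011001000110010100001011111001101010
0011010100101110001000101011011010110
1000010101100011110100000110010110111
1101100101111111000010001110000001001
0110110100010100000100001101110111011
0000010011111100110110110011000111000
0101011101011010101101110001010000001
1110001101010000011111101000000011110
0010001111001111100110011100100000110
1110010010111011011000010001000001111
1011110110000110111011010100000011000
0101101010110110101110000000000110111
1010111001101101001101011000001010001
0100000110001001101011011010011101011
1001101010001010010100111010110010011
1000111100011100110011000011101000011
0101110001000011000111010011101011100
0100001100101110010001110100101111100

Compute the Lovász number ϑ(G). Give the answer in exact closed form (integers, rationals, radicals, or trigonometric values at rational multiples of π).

sqrt(37)

N(ibon) = {buww, kauh, epve, emts, qmjm, drrc, nilb, sabb, obrt, hedi, yxkj, mcgf, mqrt, tube, llng, aekt, weny, uprk}, |N(ibon)| = 18.
deg(wazm) = 18; N(wazm) = {fvts, qbzw, vyiq, kauh, epve, bxfr, wyqg, hiij, drrc, vzbb, hedi, yxkj, ljdi, tube, llng, weny, uprk, tmxx}.
Vertex mcgf has 18 neighbors: buww, qbzw, vyiq, kauh, epve, wyqg, hiij, qmjm, nilb, mdgm, wcur, qfhz, obrt, hedi, yxkj, kkok, ljdi, ibon.
N(sskj) = {vyiq, bxfr, wyqg, emts, hiij, qmjm, drrc, mdgm, sabb, qfhz, zojg, hedi, yxkj, jnyf, kkok, llng, aekt, weny}, |N(sskj)| = 18.
G on 37 vertices is 18-regular; Paley(37): SR with (k,λ,μ)=(18,8,9).
Distinct eigenvalues (to 6 d.p.): [18.0, 2.541381, -3.541381].
λ_max=18, λ_min=-sqrt(37)/2 - 1/2; ϑ = −37·λ_min/(λ_max−λ_min) = sqrt(37).
Numerically 6.08276.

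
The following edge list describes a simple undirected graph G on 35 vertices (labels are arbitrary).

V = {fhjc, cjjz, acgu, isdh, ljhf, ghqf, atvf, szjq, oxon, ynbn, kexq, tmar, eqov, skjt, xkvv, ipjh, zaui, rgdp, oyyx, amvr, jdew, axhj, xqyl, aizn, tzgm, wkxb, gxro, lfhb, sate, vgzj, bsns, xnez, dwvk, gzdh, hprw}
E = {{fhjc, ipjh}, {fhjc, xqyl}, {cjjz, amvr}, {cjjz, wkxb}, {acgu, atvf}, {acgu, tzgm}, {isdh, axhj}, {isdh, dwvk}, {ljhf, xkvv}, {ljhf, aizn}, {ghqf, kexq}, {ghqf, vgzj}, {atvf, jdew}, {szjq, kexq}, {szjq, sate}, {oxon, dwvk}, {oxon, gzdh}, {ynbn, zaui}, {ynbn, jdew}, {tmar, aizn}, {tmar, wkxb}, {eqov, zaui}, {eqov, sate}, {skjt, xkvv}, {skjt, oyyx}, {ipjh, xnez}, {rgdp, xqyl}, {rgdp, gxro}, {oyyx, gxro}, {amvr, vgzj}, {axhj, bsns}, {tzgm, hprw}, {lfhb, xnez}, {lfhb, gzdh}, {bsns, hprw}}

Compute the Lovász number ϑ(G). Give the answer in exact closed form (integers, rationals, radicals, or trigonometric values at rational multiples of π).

35*cos(pi/35)/(cos(pi/35) + 1)

N(tzgm) = {acgu, hprw}, |N(tzgm)| = 2.
deg(xqyl) = 2; N(xqyl) = {fhjc, rgdp}.
Vertex szjq has 2 neighbors: kexq, sate.
deg(rgdp) = 2; N(rgdp) = {xqyl, gxro}.
35-vertex 2-regular graph: the odd cycle C_{35}.
A has 18 distinct eigenvalues ≈ [2.0, 1.967859, 1.87247, 1.716898, 1.506143, 1.24698, 0.947737, 0.618034, 0.268467, -0.08973, -0.445042, -0.78605, -1.101794, -1.382125, -1.618034, -1.801938, -1.927926, -1.991949].
−35·(-2*cos(pi/35)) / ((2)−(-2*cos(pi/35))) = 35*cos(pi/35)/(cos(pi/35) + 1) = ϑ(G).
≈ 17.4647040 (to 7 d.p.).
Check 17 ≤ 35*cos(pi/35)/(cos(pi/35) + 1) ≤ 18: both strict.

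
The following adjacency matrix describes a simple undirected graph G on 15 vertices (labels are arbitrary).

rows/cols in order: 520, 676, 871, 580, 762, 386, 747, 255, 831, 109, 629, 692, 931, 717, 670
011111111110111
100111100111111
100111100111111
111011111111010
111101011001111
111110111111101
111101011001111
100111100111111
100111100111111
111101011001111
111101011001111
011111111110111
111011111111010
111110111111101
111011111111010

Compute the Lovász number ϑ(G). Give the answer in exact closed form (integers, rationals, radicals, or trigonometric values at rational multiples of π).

4

Vertex 831 has 11 neighbors: 520, 580, 762, 386, 747, 109, 629, 692, 931, 717, 670.
Vertex 629 has 11 neighbors: 520, 676, 871, 580, 386, 255, 831, 692, 931, 717, 670.
N(109) = {520, 676, 871, 580, 386, 255, 831, 692, 931, 717, 670}, |N(109)| = 11.
N(580) = {520, 676, 871, 762, 386, 747, 255, 831, 109, 629, 692, 717}, |N(580)| = 12.
K_{4,4,3,2,2} (perfect); ϑ(G) = α(G) = max{4,4,3,2,2} = 4.
= 4.0000000… (decimal).
Check 4 ≤ 4 ≤ 4: collapsed.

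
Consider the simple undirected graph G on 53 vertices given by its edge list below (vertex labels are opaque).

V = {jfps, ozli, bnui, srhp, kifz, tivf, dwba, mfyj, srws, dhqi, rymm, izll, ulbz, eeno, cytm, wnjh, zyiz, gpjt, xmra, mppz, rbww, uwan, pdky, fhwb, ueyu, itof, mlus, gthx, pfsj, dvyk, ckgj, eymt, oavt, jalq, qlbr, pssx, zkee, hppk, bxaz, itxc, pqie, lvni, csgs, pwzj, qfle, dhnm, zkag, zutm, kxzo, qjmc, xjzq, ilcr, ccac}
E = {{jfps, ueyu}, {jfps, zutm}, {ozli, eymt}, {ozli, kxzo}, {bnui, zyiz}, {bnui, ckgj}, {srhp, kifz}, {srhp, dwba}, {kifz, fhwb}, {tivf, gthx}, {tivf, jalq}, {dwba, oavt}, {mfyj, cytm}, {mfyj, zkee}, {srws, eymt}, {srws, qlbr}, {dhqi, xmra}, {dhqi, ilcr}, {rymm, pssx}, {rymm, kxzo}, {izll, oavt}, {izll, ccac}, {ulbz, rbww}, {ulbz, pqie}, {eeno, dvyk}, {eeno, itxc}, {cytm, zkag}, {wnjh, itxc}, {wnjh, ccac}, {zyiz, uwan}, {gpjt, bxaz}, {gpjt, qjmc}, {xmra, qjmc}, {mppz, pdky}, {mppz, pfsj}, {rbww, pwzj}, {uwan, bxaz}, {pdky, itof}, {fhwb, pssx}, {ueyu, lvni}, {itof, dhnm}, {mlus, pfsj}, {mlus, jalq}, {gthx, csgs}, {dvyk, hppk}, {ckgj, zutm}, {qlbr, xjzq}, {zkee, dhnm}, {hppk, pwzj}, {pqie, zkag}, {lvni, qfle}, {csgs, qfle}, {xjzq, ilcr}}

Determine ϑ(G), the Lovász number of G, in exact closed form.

deg(xjzq) = 2; N(xjzq) = {qlbr, ilcr}.
deg(qlbr) = 2; N(qlbr) = {srws, xjzq}.
Vertex srws has 2 neighbors: eymt, qlbr.
Vertex fhwb has 2 neighbors: kifz, pssx.
G on 53 vertices is 2-regular; this is C_{53}, the 53-cycle.
A has 27 distinct eigenvalues ≈ [2.0, 1.986, 1.944, 1.8748, 1.7793, 1.6588, 1.515, 1.35, 1.166, 0.9656, 0.7517, 0.5272, 0.2953, 0.0593, -0.1776, -0.412, -0.6405, -0.8601, -1.0676, -1.2602, -1.435, -1.5897, -1.7221, -1.8303, -1.9128, -1.9685, -1.9965].
Lovász (edge-transitive): ϑ = −53·(-2*cos(pi/53))/((2)−(-2*cos(pi/53))) = 53*cos(pi/53)/(cos(pi/53) + 1).
≈ 26.4767090 (to 7 d.p.).
Check 26 ≤ 53*cos(pi/53)/(cos(pi/53) + 1) ≤ 27: both strict.

53*cos(pi/53)/(cos(pi/53) + 1)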